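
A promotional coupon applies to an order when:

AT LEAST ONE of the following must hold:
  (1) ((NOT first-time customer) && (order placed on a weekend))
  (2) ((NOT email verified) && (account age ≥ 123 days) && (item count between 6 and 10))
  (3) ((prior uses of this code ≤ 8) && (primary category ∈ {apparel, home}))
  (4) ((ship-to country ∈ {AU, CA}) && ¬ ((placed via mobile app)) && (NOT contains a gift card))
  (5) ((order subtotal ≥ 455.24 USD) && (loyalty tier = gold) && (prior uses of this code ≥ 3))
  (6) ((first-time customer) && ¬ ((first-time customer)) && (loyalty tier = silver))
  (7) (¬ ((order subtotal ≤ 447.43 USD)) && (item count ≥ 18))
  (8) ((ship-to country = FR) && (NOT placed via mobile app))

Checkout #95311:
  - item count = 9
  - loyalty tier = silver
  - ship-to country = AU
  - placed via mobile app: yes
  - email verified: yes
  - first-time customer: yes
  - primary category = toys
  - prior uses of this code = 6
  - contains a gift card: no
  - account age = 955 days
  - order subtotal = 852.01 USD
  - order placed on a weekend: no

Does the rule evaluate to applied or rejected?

Rejected

Atomic conditions:
  NOT first-time customer: yes → false
  order placed on a weekend: no → false
  NOT email verified: yes → false
  account age ≥ 123 days: 955 ≥ 123 is true
  item count between 6 and 10: 9 in [6, 10] is true
  prior uses of this code ≤ 8: 6 ≤ 8 is true
  primary category ∈ {apparel, home}: toys is not in the set → false
  ship-to country ∈ {AU, CA}: AU is in the set → true
  placed via mobile app: yes → true
  NOT contains a gift card: no → true
  order subtotal ≥ 455.24 USD: 852.01 ≥ 455.24 is true
  loyalty tier = gold: silver == gold is false
  prior uses of this code ≥ 3: 6 ≥ 3 is true
  first-time customer: yes → true
  loyalty tier = silver: silver == silver is true
  order subtotal ≤ 447.43 USD: 852.01 ≤ 447.43 is false
  item count ≥ 18: 9 ≥ 18 is false
  ship-to country = FR: AU == FR is false
  NOT placed via mobile app: yes → false
Combine:
[1] false AND false = false
[2] false AND true AND true = false
[3] true AND false = false
[4.2] NOT true = false
[4] true AND false AND true = false
[5] true AND false AND true = false
[6.2] NOT true = false
[6] true AND false AND true = false
[7.1] NOT false = true
[7] true AND false = false
[8] false AND false = false
[root] false OR false OR false OR false OR false OR false OR false OR false = false
Overall: false → rejected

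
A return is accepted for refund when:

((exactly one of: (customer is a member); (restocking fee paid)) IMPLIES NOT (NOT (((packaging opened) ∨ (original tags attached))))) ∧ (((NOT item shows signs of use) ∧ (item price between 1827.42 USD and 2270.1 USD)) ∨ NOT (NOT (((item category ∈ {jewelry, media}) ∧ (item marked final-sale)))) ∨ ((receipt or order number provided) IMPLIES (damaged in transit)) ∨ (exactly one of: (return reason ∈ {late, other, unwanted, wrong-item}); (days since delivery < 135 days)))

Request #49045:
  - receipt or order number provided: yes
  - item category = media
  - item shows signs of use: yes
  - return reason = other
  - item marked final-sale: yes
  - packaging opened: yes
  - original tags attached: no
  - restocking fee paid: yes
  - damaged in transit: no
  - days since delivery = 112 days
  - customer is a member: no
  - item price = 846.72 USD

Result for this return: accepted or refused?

Atomic conditions:
  customer is a member: no → false
  restocking fee paid: yes → true
  packaging opened: yes → true
  original tags attached: no → false
  NOT item shows signs of use: yes → false
  item price between 1827.42 USD and 2270.1 USD: 846.72 in [1827.42, 2270.1] is false
  item category ∈ {jewelry, media}: media is in the set → true
  item marked final-sale: yes → true
  receipt or order number provided: yes → true
  damaged in transit: no → false
  return reason ∈ {late, other, unwanted, wrong-item}: other is in the set → true
  days since delivery < 135 days: 112 < 135 is true
Combine:
[1.1] exactly-one(false, true) = true
[1.2.1.1] true OR false = true
[1.2.1] NOT true = false
[1.2] NOT false = true
[1] true → true = true
[2.1] false AND false = false
[2.2.1.1] true AND true = true
[2.2.1] NOT true = false
[2.2] NOT false = true
[2.3] true → false = false
[2.4] exactly-one(true, true) = false
[2] false OR true OR false OR false = true
[root] true AND true = true
Overall: true → accepted

Accepted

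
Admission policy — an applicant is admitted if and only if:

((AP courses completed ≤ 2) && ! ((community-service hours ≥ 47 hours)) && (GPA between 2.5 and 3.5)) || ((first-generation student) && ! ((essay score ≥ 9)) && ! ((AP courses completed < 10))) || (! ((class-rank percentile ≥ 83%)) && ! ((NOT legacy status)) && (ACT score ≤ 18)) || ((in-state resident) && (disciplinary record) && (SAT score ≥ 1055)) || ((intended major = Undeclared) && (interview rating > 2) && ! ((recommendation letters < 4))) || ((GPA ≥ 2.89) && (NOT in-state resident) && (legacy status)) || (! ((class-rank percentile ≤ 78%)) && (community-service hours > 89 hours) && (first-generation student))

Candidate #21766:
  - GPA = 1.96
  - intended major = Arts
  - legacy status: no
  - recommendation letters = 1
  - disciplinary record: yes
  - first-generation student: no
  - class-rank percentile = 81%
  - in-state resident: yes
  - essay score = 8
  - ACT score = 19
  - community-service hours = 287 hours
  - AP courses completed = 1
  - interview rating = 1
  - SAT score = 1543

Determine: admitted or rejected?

Admitted

Atomic conditions:
  AP courses completed ≤ 2: 1 ≤ 2 is true
  community-service hours ≥ 47 hours: 287 ≥ 47 is true
  GPA between 2.5 and 3.5: 1.96 in [2.5, 3.5] is false
  first-generation student: no → false
  essay score ≥ 9: 8 ≥ 9 is false
  AP courses completed < 10: 1 < 10 is true
  class-rank percentile ≥ 83%: 81 ≥ 83 is false
  NOT legacy status: no → true
  ACT score ≤ 18: 19 ≤ 18 is false
  in-state resident: yes → true
  disciplinary record: yes → true
  SAT score ≥ 1055: 1543 ≥ 1055 is true
  intended major = Undeclared: Arts == Undeclared is false
  interview rating > 2: 1 > 2 is false
  recommendation letters < 4: 1 < 4 is true
  GPA ≥ 2.89: 1.96 ≥ 2.89 is false
  NOT in-state resident: yes → false
  legacy status: no → false
  class-rank percentile ≤ 78%: 81 ≤ 78 is false
  community-service hours > 89 hours: 287 > 89 is true
Combine:
[1.2] NOT true = false
[1] true AND false AND false = false
[2.2] NOT false = true
[2.3] NOT true = false
[2] false AND true AND false = false
[3.1] NOT false = true
[3.2] NOT true = false
[3] true AND false AND false = false
[4] true AND true AND true = true
[5.3] NOT true = false
[5] false AND false AND false = false
[6] false AND false AND false = false
[7.1] NOT false = true
[7] true AND true AND false = false
[root] false OR false OR false OR true OR false OR false OR false = true
Overall: true → admitted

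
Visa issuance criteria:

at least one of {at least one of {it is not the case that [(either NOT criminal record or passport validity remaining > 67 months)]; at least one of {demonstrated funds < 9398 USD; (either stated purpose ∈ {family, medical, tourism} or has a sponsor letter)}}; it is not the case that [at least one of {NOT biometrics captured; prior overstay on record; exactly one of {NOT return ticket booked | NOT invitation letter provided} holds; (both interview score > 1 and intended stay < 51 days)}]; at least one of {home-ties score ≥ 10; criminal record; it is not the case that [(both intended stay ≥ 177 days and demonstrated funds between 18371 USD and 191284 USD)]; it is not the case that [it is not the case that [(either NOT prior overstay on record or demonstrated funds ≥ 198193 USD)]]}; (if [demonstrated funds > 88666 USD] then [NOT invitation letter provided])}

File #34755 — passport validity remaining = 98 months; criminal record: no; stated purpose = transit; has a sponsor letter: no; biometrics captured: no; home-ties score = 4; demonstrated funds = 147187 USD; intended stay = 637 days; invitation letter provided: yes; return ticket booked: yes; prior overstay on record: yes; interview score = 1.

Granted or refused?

Atomic conditions:
  NOT criminal record: no → true
  passport validity remaining > 67 months: 98 > 67 is true
  demonstrated funds < 9398 USD: 147187 < 9398 is false
  stated purpose ∈ {family, medical, tourism}: transit is not in the set → false
  has a sponsor letter: no → false
  NOT biometrics captured: no → true
  prior overstay on record: yes → true
  NOT return ticket booked: yes → false
  NOT invitation letter provided: yes → false
  interview score > 1: 1 > 1 is false
  intended stay < 51 days: 637 < 51 is false
  home-ties score ≥ 10: 4 ≥ 10 is false
  criminal record: no → false
  intended stay ≥ 177 days: 637 ≥ 177 is true
  demonstrated funds between 18371 USD and 191284 USD: 147187 in [18371, 191284] is true
  NOT prior overstay on record: yes → false
  demonstrated funds ≥ 198193 USD: 147187 ≥ 198193 is false
  demonstrated funds > 88666 USD: 147187 > 88666 is true
Combine:
[1.1.1] true OR true = true
[1.1] NOT true = false
[1.2.2] false OR false = false
[1.2] false OR false = false
[1] false OR false = false
[2.1.3] exactly-one(false, false) = false
[2.1.4] false AND false = false
[2.1] true OR true OR false OR false = true
[2] NOT true = false
[3.3.1] true AND true = true
[3.3] NOT true = false
[3.4.1.1] false OR false = false
[3.4.1] NOT false = true
[3.4] NOT true = false
[3] false OR false OR false OR false = false
[4] true → false = false
[root] false OR false OR false OR false = false
Overall: false → refused

Refused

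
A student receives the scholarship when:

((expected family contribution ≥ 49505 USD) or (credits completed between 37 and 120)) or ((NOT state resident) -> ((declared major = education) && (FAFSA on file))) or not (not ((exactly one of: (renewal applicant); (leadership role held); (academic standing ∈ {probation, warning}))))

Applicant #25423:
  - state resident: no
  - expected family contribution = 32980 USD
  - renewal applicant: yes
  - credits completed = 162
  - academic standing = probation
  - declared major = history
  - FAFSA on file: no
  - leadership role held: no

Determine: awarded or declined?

Atomic conditions:
  expected family contribution ≥ 49505 USD: 32980 ≥ 49505 is false
  credits completed between 37 and 120: 162 in [37, 120] is false
  NOT state resident: no → true
  declared major = education: history == education is false
  FAFSA on file: no → false
  renewal applicant: yes → true
  leadership role held: no → false
  academic standing ∈ {probation, warning}: probation is in the set → true
Combine:
[1] false OR false = false
[2.2] false AND false = false
[2] true → false = false
[3.1.1] exactly-one(true, false, true) = false
[3.1] NOT false = true
[3] NOT true = false
[root] false OR false OR false = false
Overall: false → declined

Declined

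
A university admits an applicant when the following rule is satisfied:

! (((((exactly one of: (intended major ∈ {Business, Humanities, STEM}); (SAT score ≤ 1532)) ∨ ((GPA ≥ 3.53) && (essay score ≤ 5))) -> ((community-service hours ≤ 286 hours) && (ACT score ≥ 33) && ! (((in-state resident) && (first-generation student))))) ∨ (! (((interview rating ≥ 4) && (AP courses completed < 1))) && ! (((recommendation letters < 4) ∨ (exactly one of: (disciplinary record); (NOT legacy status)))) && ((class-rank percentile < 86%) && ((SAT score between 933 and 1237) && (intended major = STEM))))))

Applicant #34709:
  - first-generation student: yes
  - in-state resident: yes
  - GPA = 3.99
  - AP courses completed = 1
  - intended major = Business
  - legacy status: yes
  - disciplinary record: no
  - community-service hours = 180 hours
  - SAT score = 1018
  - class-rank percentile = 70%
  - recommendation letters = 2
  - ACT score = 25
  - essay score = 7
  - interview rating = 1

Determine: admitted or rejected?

Rejected

Atomic conditions:
  intended major ∈ {Business, Humanities, STEM}: Business is in the set → true
  SAT score ≤ 1532: 1018 ≤ 1532 is true
  GPA ≥ 3.53: 3.99 ≥ 3.53 is true
  essay score ≤ 5: 7 ≤ 5 is false
  community-service hours ≤ 286 hours: 180 ≤ 286 is true
  ACT score ≥ 33: 25 ≥ 33 is false
  in-state resident: yes → true
  first-generation student: yes → true
  interview rating ≥ 4: 1 ≥ 4 is false
  AP courses completed < 1: 1 < 1 is false
  recommendation letters < 4: 2 < 4 is true
  disciplinary record: no → false
  NOT legacy status: yes → false
  class-rank percentile < 86%: 70 < 86 is true
  SAT score between 933 and 1237: 1018 in [933, 1237] is true
  intended major = STEM: Business == STEM is false
Combine:
[1.1.1.1] exactly-one(true, true) = false
[1.1.1.2] true AND false = false
[1.1.1] false OR false = false
[1.1.2.3.1] true AND true = true
[1.1.2.3] NOT true = false
[1.1.2] true AND false AND false = false
[1.1] false → false (antecedent false ⇒ implication holds) = true
[1.2.1.1] false AND false = false
[1.2.1] NOT false = true
[1.2.2.1.2] exactly-one(false, false) = false
[1.2.2.1] true OR false = true
[1.2.2] NOT true = false
[1.2.3.2] true AND false = false
[1.2.3] true AND false = false
[1.2] true AND false AND false = false
[1] true OR false = true
[root] NOT true = false
Overall: false → rejected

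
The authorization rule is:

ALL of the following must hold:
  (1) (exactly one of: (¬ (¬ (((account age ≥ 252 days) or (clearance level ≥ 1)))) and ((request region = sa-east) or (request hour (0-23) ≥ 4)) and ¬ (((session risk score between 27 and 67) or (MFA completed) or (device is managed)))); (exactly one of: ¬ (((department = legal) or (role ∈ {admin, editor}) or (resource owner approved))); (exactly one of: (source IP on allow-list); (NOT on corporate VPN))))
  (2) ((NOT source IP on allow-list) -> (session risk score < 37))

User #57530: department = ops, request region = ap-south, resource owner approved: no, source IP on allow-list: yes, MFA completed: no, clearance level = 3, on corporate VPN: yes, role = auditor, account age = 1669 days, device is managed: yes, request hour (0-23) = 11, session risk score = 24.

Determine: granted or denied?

Atomic conditions:
  account age ≥ 252 days: 1669 ≥ 252 is true
  clearance level ≥ 1: 3 ≥ 1 is true
  request region = sa-east: ap-south == sa-east is false
  request hour (0-23) ≥ 4: 11 ≥ 4 is true
  session risk score between 27 and 67: 24 in [27, 67] is false
  MFA completed: no → false
  device is managed: yes → true
  department = legal: ops == legal is false
  role ∈ {admin, editor}: auditor is not in the set → false
  resource owner approved: no → false
  source IP on allow-list: yes → true
  NOT on corporate VPN: yes → false
  NOT source IP on allow-list: yes → false
  session risk score < 37: 24 < 37 is true
Combine:
[1.1.1.1.1] true OR true = true
[1.1.1.1] NOT true = false
[1.1.1] NOT false = true
[1.1.2] false OR true = true
[1.1.3.1] false OR false OR true = true
[1.1.3] NOT true = false
[1.1] true AND true AND false = false
[1.2.1.1] false OR false OR false = false
[1.2.1] NOT false = true
[1.2.2] exactly-one(true, false) = true
[1.2] exactly-one(true, true) = false
[1] exactly-one(false, false) = false
[2] false → true (antecedent false ⇒ implication holds) = true
[root] false AND true = false
Overall: false → denied

Denied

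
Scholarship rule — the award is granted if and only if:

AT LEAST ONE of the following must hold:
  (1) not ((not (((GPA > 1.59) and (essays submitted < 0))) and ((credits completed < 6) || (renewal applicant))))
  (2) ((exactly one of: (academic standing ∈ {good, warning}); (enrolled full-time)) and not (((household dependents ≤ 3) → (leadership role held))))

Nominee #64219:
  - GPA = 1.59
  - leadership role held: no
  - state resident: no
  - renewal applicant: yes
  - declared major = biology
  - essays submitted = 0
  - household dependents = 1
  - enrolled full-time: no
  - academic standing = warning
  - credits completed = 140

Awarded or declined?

Atomic conditions:
  GPA > 1.59: 1.59 > 1.59 is false
  essays submitted < 0: 0 < 0 is false
  credits completed < 6: 140 < 6 is false
  renewal applicant: yes → true
  academic standing ∈ {good, warning}: warning is in the set → true
  enrolled full-time: no → false
  household dependents ≤ 3: 1 ≤ 3 is true
  leadership role held: no → false
Combine:
[1.1.1.1] false AND false = false
[1.1.1] NOT false = true
[1.1.2] false OR true = true
[1.1] true AND true = true
[1] NOT true = false
[2.1] exactly-one(true, false) = true
[2.2.1] true → false = false
[2.2] NOT false = true
[2] true AND true = true
[root] false OR true = true
Overall: true → awarded

Awarded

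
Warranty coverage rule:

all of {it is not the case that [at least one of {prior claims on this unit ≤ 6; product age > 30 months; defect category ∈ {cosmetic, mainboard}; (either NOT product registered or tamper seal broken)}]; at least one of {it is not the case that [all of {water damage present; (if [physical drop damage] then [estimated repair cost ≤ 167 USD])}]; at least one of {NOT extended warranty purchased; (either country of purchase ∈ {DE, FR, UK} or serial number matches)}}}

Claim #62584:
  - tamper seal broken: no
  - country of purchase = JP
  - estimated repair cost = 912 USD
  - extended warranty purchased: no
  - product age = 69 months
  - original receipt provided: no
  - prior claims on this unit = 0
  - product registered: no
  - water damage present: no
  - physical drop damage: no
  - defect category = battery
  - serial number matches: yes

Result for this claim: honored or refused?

Atomic conditions:
  prior claims on this unit ≤ 6: 0 ≤ 6 is true
  product age > 30 months: 69 > 30 is true
  defect category ∈ {cosmetic, mainboard}: battery is not in the set → false
  NOT product registered: no → true
  tamper seal broken: no → false
  water damage present: no → false
  physical drop damage: no → false
  estimated repair cost ≤ 167 USD: 912 ≤ 167 is false
  NOT extended warranty purchased: no → true
  country of purchase ∈ {DE, FR, UK}: JP is not in the set → false
  serial number matches: yes → true
Combine:
[1.1.4] true OR false = true
[1.1] true OR true OR false OR true = true
[1] NOT true = false
[2.1.1.2] false → false (antecedent false ⇒ implication holds) = true
[2.1.1] false AND true = false
[2.1] NOT false = true
[2.2.2] false OR true = true
[2.2] true OR true = true
[2] true OR true = true
[root] false AND true = false
Overall: false → refused

Refused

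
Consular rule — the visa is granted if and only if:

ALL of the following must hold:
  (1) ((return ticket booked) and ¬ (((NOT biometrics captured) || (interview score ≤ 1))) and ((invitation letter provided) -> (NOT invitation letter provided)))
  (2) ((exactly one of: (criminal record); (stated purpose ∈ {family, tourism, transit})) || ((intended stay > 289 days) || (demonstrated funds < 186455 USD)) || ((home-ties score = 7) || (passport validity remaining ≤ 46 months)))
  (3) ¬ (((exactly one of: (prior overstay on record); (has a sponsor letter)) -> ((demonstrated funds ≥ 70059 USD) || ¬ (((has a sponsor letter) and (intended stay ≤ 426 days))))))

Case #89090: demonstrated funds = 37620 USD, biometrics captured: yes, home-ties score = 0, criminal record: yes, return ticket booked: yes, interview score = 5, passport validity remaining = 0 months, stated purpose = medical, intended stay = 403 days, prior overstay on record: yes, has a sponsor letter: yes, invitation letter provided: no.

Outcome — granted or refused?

Atomic conditions:
  return ticket booked: yes → true
  NOT biometrics captured: yes → false
  interview score ≤ 1: 5 ≤ 1 is false
  invitation letter provided: no → false
  NOT invitation letter provided: no → true
  criminal record: yes → true
  stated purpose ∈ {family, tourism, transit}: medical is not in the set → false
  intended stay > 289 days: 403 > 289 is true
  demonstrated funds < 186455 USD: 37620 < 186455 is true
  home-ties score = 7: 0 == 7 is false
  passport validity remaining ≤ 46 months: 0 ≤ 46 is true
  prior overstay on record: yes → true
  has a sponsor letter: yes → true
  demonstrated funds ≥ 70059 USD: 37620 ≥ 70059 is false
  intended stay ≤ 426 days: 403 ≤ 426 is true
Combine:
[1.2.1] false OR false = false
[1.2] NOT false = true
[1.3] false → true (antecedent false ⇒ implication holds) = true
[1] true AND true AND true = true
[2.1] exactly-one(true, false) = true
[2.2] true OR true = true
[2.3] false OR true = true
[2] true OR true OR true = true
[3.1.1] exactly-one(true, true) = false
[3.1.2.2.1] true AND true = true
[3.1.2.2] NOT true = false
[3.1.2] false OR false = false
[3.1] false → false (antecedent false ⇒ implication holds) = true
[3] NOT true = false
[root] true AND true AND false = false
Overall: false → refused

Refused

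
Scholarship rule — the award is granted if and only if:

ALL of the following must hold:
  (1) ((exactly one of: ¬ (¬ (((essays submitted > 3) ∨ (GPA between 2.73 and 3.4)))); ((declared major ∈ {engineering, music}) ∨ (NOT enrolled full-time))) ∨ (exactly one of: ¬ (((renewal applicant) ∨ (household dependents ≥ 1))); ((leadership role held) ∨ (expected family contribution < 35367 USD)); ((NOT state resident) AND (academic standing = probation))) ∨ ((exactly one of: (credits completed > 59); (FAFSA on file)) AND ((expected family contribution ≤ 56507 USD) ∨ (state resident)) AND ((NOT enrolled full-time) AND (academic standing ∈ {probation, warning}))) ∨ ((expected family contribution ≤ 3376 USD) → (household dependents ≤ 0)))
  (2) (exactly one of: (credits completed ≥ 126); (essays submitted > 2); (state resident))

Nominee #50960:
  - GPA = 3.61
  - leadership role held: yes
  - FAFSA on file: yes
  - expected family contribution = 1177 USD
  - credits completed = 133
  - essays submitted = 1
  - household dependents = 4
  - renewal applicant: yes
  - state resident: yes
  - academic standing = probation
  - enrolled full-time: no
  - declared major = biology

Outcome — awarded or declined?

Atomic conditions:
  essays submitted > 3: 1 > 3 is false
  GPA between 2.73 and 3.4: 3.61 in [2.73, 3.4] is false
  declared major ∈ {engineering, music}: biology is not in the set → false
  NOT enrolled full-time: no → true
  renewal applicant: yes → true
  household dependents ≥ 1: 4 ≥ 1 is true
  leadership role held: yes → true
  expected family contribution < 35367 USD: 1177 < 35367 is true
  NOT state resident: yes → false
  academic standing = probation: probation == probation is true
  credits completed > 59: 133 > 59 is true
  FAFSA on file: yes → true
  expected family contribution ≤ 56507 USD: 1177 ≤ 56507 is true
  state resident: yes → true
  academic standing ∈ {probation, warning}: probation is in the set → true
  expected family contribution ≤ 3376 USD: 1177 ≤ 3376 is true
  household dependents ≤ 0: 4 ≤ 0 is false
  credits completed ≥ 126: 133 ≥ 126 is true
  essays submitted > 2: 1 > 2 is false
Combine:
[1.1.1.1.1] false OR false = false
[1.1.1.1] NOT false = true
[1.1.1] NOT true = false
[1.1.2] false OR true = true
[1.1] exactly-one(false, true) = true
[1.2.1.1] true OR true = true
[1.2.1] NOT true = false
[1.2.2] true OR true = true
[1.2.3] false AND true = false
[1.2] exactly-one(false, true, false) = true
[1.3.1] exactly-one(true, true) = false
[1.3.2] true OR true = true
[1.3.3] true AND true = true
[1.3] false AND true AND true = false
[1.4] true → false = false
[1] true OR true OR false OR false = true
[2] exactly-one(true, false, true) = false
[root] true AND false = false
Overall: false → declined

Declined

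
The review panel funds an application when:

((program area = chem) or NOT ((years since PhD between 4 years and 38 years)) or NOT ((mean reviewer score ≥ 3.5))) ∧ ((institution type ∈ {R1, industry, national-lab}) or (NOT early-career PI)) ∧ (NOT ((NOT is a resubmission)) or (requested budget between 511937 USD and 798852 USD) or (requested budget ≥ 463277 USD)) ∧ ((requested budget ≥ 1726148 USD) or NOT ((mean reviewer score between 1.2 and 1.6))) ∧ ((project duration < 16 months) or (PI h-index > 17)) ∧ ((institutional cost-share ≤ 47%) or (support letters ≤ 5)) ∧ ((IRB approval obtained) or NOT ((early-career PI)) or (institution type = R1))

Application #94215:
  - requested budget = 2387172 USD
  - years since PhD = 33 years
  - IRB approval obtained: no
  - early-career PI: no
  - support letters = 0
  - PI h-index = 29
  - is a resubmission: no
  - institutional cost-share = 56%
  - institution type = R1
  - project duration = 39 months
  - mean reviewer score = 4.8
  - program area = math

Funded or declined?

Declined

Atomic conditions:
  program area = chem: math == chem is false
  years since PhD between 4 years and 38 years: 33 in [4, 38] is true
  mean reviewer score ≥ 3.5: 4.8 ≥ 3.5 is true
  institution type ∈ {R1, industry, national-lab}: R1 is in the set → true
  NOT early-career PI: no → true
  NOT is a resubmission: no → true
  requested budget between 511937 USD and 798852 USD: 2387172 in [511937, 798852] is false
  requested budget ≥ 463277 USD: 2387172 ≥ 463277 is true
  requested budget ≥ 1726148 USD: 2387172 ≥ 1726148 is true
  mean reviewer score between 1.2 and 1.6: 4.8 in [1.2, 1.6] is false
  project duration < 16 months: 39 < 16 is false
  PI h-index > 17: 29 > 17 is true
  institutional cost-share ≤ 47%: 56 ≤ 47 is false
  support letters ≤ 5: 0 ≤ 5 is true
  IRB approval obtained: no → false
  early-career PI: no → false
  institution type = R1: R1 == R1 is true
Combine:
[1.2] NOT true = false
[1.3] NOT true = false
[1] false OR false OR false = false
[2] true OR true = true
[3.1] NOT true = false
[3] false OR false OR true = true
[4.2] NOT false = true
[4] true OR true = true
[5] false OR true = true
[6] false OR true = true
[7.2] NOT false = true
[7] false OR true OR true = true
[root] false AND true AND true AND true AND true AND true AND true = false
Overall: false → declined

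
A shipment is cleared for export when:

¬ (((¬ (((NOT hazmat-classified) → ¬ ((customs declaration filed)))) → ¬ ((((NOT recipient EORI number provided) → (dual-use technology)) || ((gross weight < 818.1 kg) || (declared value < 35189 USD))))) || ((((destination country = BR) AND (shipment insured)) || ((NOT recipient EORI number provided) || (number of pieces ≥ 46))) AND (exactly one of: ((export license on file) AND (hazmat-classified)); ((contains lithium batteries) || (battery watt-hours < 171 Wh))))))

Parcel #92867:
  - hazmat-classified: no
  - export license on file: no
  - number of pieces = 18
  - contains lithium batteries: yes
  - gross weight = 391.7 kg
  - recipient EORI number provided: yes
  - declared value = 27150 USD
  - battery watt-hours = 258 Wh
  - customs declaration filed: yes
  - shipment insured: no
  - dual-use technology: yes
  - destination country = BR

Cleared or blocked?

Atomic conditions:
  NOT hazmat-classified: no → true
  customs declaration filed: yes → true
  NOT recipient EORI number provided: yes → false
  dual-use technology: yes → true
  gross weight < 818.1 kg: 391.7 < 818.1 is true
  declared value < 35189 USD: 27150 < 35189 is true
  destination country = BR: BR == BR is true
  shipment insured: no → false
  number of pieces ≥ 46: 18 ≥ 46 is false
  export license on file: no → false
  hazmat-classified: no → false
  contains lithium batteries: yes → true
  battery watt-hours < 171 Wh: 258 < 171 is false
Combine:
[1.1.1.1.2] NOT true = false
[1.1.1.1] true → false = false
[1.1.1] NOT false = true
[1.1.2.1.1] false → true (antecedent false ⇒ implication holds) = true
[1.1.2.1.2] true OR true = true
[1.1.2.1] true OR true = true
[1.1.2] NOT true = false
[1.1] true → false = false
[1.2.1.1] true AND false = false
[1.2.1.2] false OR false = false
[1.2.1] false OR false = false
[1.2.2.1] false AND false = false
[1.2.2.2] true OR false = true
[1.2.2] exactly-one(false, true) = true
[1.2] false AND true = false
[1] false OR false = false
[root] NOT false = true
Overall: true → cleared

Cleared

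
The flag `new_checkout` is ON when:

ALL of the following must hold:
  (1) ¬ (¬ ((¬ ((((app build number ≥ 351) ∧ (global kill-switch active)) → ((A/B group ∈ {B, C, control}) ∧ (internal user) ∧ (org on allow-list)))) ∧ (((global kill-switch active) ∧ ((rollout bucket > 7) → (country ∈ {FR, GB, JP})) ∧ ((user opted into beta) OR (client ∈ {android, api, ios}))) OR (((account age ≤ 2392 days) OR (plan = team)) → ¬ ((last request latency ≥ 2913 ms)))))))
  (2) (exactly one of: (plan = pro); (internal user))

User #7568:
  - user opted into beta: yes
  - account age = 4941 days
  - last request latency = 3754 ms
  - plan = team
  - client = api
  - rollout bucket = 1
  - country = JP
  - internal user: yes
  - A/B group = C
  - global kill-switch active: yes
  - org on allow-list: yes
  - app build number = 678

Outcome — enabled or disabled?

Disabled

Atomic conditions:
  app build number ≥ 351: 678 ≥ 351 is true
  global kill-switch active: yes → true
  A/B group ∈ {B, C, control}: C is in the set → true
  internal user: yes → true
  org on allow-list: yes → true
  rollout bucket > 7: 1 > 7 is false
  country ∈ {FR, GB, JP}: JP is in the set → true
  user opted into beta: yes → true
  client ∈ {android, api, ios}: api is in the set → true
  account age ≤ 2392 days: 4941 ≤ 2392 is false
  plan = team: team == team is true
  last request latency ≥ 2913 ms: 3754 ≥ 2913 is true
  plan = pro: team == pro is false
Combine:
[1.1.1.1.1.1] true AND true = true
[1.1.1.1.1.2] true AND true AND true = true
[1.1.1.1.1] true → true = true
[1.1.1.1] NOT true = false
[1.1.1.2.1.2] false → true (antecedent false ⇒ implication holds) = true
[1.1.1.2.1.3] true OR true = true
[1.1.1.2.1] true AND true AND true = true
[1.1.1.2.2.1] false OR true = true
[1.1.1.2.2.2] NOT true = false
[1.1.1.2.2] true → false = false
[1.1.1.2] true OR false = true
[1.1.1] false AND true = false
[1.1] NOT false = true
[1] NOT true = false
[2] exactly-one(false, true) = true
[root] false AND true = false
Overall: false → disabled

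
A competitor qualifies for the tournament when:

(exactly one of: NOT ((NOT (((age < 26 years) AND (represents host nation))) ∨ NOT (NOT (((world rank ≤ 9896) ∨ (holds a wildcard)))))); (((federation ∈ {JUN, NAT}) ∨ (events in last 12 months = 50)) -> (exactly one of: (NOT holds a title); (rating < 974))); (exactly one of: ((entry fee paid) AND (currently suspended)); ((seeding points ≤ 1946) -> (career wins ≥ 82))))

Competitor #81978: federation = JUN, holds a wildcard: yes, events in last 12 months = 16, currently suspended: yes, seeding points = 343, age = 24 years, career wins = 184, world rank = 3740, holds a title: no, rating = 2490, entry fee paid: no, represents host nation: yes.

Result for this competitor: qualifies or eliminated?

Atomic conditions:
  age < 26 years: 24 < 26 is true
  represents host nation: yes → true
  world rank ≤ 9896: 3740 ≤ 9896 is true
  holds a wildcard: yes → true
  federation ∈ {JUN, NAT}: JUN is in the set → true
  events in last 12 months = 50: 16 == 50 is false
  NOT holds a title: no → true
  rating < 974: 2490 < 974 is false
  entry fee paid: no → false
  currently suspended: yes → true
  seeding points ≤ 1946: 343 ≤ 1946 is true
  career wins ≥ 82: 184 ≥ 82 is true
Combine:
[1.1.1.1] true AND true = true
[1.1.1] NOT true = false
[1.1.2.1.1] true OR true = true
[1.1.2.1] NOT true = false
[1.1.2] NOT false = true
[1.1] false OR true = true
[1] NOT true = false
[2.1] true OR false = true
[2.2] exactly-one(true, false) = true
[2] true → true = true
[3.1] false AND true = false
[3.2] true → true = true
[3] exactly-one(false, true) = true
[root] exactly-one(false, true, true) = false
Overall: false → eliminated

Eliminated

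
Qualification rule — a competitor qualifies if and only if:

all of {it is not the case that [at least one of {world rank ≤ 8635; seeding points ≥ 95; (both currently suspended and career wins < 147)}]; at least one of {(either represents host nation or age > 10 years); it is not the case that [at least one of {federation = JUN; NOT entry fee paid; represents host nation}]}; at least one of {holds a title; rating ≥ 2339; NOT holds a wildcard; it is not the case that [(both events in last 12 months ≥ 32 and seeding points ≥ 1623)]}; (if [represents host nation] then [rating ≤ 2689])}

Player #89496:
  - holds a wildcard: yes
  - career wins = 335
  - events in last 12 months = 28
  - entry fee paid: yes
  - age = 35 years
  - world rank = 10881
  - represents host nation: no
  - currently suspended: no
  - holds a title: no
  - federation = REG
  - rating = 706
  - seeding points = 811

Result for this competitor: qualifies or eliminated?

Atomic conditions:
  world rank ≤ 8635: 10881 ≤ 8635 is false
  seeding points ≥ 95: 811 ≥ 95 is true
  currently suspended: no → false
  career wins < 147: 335 < 147 is false
  represents host nation: no → false
  age > 10 years: 35 > 10 is true
  federation = JUN: REG == JUN is false
  NOT entry fee paid: yes → false
  holds a title: no → false
  rating ≥ 2339: 706 ≥ 2339 is false
  NOT holds a wildcard: yes → false
  events in last 12 months ≥ 32: 28 ≥ 32 is false
  seeding points ≥ 1623: 811 ≥ 1623 is false
  rating ≤ 2689: 706 ≤ 2689 is true
Combine:
[1.1.3] false AND false = false
[1.1] false OR true OR false = true
[1] NOT true = false
[2.1] false OR true = true
[2.2.1] false OR false OR false = false
[2.2] NOT false = true
[2] true OR true = true
[3.4.1] false AND false = false
[3.4] NOT false = true
[3] false OR false OR false OR true = true
[4] false → true (antecedent false ⇒ implication holds) = true
[root] false AND true AND true AND true = false
Overall: false → eliminated

Eliminated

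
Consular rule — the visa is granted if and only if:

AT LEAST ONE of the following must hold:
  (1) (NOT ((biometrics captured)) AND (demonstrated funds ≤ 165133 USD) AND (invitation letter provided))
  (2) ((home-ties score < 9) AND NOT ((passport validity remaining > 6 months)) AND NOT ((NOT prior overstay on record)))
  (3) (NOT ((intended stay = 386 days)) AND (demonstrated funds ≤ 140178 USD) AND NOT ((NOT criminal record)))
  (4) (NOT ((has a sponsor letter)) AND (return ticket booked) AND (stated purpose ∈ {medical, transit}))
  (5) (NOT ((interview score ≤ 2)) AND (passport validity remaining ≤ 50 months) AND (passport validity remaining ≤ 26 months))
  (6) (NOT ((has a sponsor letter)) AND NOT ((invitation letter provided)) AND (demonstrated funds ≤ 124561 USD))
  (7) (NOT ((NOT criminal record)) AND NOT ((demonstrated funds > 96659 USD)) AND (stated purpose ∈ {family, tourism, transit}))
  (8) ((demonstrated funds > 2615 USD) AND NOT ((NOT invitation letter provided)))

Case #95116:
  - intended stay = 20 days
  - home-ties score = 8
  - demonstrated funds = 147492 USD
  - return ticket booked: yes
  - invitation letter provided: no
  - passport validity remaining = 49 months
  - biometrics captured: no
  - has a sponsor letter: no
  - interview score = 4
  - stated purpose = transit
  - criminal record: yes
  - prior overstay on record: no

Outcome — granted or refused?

Granted

Atomic conditions:
  biometrics captured: no → false
  demonstrated funds ≤ 165133 USD: 147492 ≤ 165133 is true
  invitation letter provided: no → false
  home-ties score < 9: 8 < 9 is true
  passport validity remaining > 6 months: 49 > 6 is true
  NOT prior overstay on record: no → true
  intended stay = 386 days: 20 == 386 is false
  demonstrated funds ≤ 140178 USD: 147492 ≤ 140178 is false
  NOT criminal record: yes → false
  has a sponsor letter: no → false
  return ticket booked: yes → true
  stated purpose ∈ {medical, transit}: transit is in the set → true
  interview score ≤ 2: 4 ≤ 2 is false
  passport validity remaining ≤ 50 months: 49 ≤ 50 is true
  passport validity remaining ≤ 26 months: 49 ≤ 26 is false
  demonstrated funds ≤ 124561 USD: 147492 ≤ 124561 is false
  demonstrated funds > 96659 USD: 147492 > 96659 is true
  stated purpose ∈ {family, tourism, transit}: transit is in the set → true
  demonstrated funds > 2615 USD: 147492 > 2615 is true
  NOT invitation letter provided: no → true
Combine:
[1.1] NOT false = true
[1] true AND true AND false = false
[2.2] NOT true = false
[2.3] NOT true = false
[2] true AND false AND false = false
[3.1] NOT false = true
[3.3] NOT false = true
[3] true AND false AND true = false
[4.1] NOT false = true
[4] true AND true AND true = true
[5.1] NOT false = true
[5] true AND true AND false = false
[6.1] NOT false = true
[6.2] NOT false = true
[6] true AND true AND false = false
[7.1] NOT false = true
[7.2] NOT true = false
[7] true AND false AND true = false
[8.2] NOT true = false
[8] true AND false = false
[root] false OR false OR false OR true OR false OR false OR false OR false = true
Overall: true → granted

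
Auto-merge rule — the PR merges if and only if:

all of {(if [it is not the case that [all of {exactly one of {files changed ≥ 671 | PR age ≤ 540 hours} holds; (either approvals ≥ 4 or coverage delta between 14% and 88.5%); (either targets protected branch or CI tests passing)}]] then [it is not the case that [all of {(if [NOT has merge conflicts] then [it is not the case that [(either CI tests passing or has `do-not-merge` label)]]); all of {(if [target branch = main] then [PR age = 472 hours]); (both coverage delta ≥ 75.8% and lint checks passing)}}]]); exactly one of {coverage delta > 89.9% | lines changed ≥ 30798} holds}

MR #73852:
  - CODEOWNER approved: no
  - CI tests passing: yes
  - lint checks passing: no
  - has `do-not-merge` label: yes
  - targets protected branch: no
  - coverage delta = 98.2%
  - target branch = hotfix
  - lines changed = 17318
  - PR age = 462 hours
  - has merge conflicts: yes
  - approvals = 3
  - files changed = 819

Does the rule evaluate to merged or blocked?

Merged

Atomic conditions:
  files changed ≥ 671: 819 ≥ 671 is true
  PR age ≤ 540 hours: 462 ≤ 540 is true
  approvals ≥ 4: 3 ≥ 4 is false
  coverage delta between 14% and 88.5%: 98.2 in [14, 88.5] is false
  targets protected branch: no → false
  CI tests passing: yes → true
  NOT has merge conflicts: yes → false
  has `do-not-merge` label: yes → true
  target branch = main: hotfix == main is false
  PR age = 472 hours: 462 == 472 is false
  coverage delta ≥ 75.8%: 98.2 ≥ 75.8 is true
  lint checks passing: no → false
  coverage delta > 89.9%: 98.2 > 89.9 is true
  lines changed ≥ 30798: 17318 ≥ 30798 is false
Combine:
[1.1.1.1] exactly-one(true, true) = false
[1.1.1.2] false OR false = false
[1.1.1.3] false OR true = true
[1.1.1] false AND false AND true = false
[1.1] NOT false = true
[1.2.1.1.2.1] true OR true = true
[1.2.1.1.2] NOT true = false
[1.2.1.1] false → false (antecedent false ⇒ implication holds) = true
[1.2.1.2.1] false → false (antecedent false ⇒ implication holds) = true
[1.2.1.2.2] true AND false = false
[1.2.1.2] true AND false = false
[1.2.1] true AND false = false
[1.2] NOT false = true
[1] true → true = true
[2] exactly-one(true, false) = true
[root] true AND true = true
Overall: true → merged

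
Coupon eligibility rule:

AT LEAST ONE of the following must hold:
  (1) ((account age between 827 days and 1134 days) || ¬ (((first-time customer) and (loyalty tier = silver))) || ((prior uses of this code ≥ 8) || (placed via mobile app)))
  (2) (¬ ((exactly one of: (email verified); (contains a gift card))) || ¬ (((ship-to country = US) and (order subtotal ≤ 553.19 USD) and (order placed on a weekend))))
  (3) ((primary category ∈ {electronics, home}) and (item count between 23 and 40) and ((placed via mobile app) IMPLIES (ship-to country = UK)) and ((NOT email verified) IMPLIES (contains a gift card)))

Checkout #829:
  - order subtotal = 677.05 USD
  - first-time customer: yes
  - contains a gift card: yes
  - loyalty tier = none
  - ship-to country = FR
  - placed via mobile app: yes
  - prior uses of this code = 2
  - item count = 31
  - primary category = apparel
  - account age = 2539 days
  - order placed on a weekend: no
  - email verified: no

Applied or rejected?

Applied

Atomic conditions:
  account age between 827 days and 1134 days: 2539 in [827, 1134] is false
  first-time customer: yes → true
  loyalty tier = silver: none == silver is false
  prior uses of this code ≥ 8: 2 ≥ 8 is false
  placed via mobile app: yes → true
  email verified: no → false
  contains a gift card: yes → true
  ship-to country = US: FR == US is false
  order subtotal ≤ 553.19 USD: 677.05 ≤ 553.19 is false
  order placed on a weekend: no → false
  primary category ∈ {electronics, home}: apparel is not in the set → false
  item count between 23 and 40: 31 in [23, 40] is true
  ship-to country = UK: FR == UK is false
  NOT email verified: no → true
Combine:
[1.2.1] true AND false = false
[1.2] NOT false = true
[1.3] false OR true = true
[1] false OR true OR true = true
[2.1.1] exactly-one(false, true) = true
[2.1] NOT true = false
[2.2.1] false AND false AND false = false
[2.2] NOT false = true
[2] false OR true = true
[3.3] true → false = false
[3.4] true → true = true
[3] false AND true AND false AND true = false
[root] true OR true OR false = true
Overall: true → applied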